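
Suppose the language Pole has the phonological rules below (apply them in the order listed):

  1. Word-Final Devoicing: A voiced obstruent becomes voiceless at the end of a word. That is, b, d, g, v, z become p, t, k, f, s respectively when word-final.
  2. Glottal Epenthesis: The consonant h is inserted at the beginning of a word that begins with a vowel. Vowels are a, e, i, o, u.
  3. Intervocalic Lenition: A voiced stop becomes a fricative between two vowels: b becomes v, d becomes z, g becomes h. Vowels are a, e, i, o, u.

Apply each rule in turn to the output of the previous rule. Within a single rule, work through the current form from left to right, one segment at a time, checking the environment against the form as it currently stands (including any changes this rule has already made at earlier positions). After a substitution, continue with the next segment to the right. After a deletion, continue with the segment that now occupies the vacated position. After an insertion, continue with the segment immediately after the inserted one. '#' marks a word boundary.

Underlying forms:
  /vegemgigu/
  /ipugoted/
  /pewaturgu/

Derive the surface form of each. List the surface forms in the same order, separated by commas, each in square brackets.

[vehemgihu], [hipuhotet], [pewaturgu]

/vegemgigu/:
  1 Word-Final Devoicing: no change — [vegemgigu]
  2 Glottal Epenthesis: no change — [vegemgigu]
  3 Intervocalic Lenition: [vegemgigu] → [vehemgihu]
/ipugoted/:
  1 Word-Final Devoicing: [ipugoted] → [ipugotet]
  2 Glottal Epenthesis: [ipugotet] → [hipugotet]
  3 Intervocalic Lenition: [hipugotet] → [hipuhotet]
/pewaturgu/:
  1 Word-Final Devoicing: no change — [pewaturgu]
  2 Glottal Epenthesis: no change — [pewaturgu]
  3 Intervocalic Lenition: no change — [pewaturgu]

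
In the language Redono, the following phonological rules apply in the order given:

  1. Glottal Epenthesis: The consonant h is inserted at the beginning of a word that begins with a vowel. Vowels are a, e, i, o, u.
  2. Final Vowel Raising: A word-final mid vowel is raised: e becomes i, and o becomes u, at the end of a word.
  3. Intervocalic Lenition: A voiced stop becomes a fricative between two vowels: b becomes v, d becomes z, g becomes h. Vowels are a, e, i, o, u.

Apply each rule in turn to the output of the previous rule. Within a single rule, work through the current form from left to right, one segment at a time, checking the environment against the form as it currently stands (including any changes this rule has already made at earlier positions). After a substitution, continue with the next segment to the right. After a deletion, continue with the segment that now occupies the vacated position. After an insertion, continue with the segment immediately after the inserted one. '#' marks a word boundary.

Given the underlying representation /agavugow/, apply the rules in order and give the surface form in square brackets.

[hahavuhow]

1 Glottal Epenthesis: [agavugow] → [hagavugow]
2 Final Vowel Raising: no change — [hagavugow]
3 Intervocalic Lenition: [hagavugow] → [hahavuhow]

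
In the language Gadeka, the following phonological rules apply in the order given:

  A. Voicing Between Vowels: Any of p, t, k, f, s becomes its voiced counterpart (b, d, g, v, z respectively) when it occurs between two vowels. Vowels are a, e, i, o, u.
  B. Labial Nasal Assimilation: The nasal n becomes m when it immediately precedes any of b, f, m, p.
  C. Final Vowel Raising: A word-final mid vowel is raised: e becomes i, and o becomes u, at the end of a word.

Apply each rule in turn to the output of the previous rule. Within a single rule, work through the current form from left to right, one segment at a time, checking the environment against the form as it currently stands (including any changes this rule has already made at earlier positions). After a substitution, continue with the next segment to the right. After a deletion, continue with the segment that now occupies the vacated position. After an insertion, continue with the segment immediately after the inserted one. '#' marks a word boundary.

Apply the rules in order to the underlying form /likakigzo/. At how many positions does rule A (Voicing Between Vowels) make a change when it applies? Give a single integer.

2

A Voicing Between Vowels: [likakigzo] → [ligagigzo]
B Labial Nasal Assimilation: no change — [ligagigzo]
C Final Vowel Raising: [ligagigzo] → [ligagigzu]
Rule A changed 2 position(s).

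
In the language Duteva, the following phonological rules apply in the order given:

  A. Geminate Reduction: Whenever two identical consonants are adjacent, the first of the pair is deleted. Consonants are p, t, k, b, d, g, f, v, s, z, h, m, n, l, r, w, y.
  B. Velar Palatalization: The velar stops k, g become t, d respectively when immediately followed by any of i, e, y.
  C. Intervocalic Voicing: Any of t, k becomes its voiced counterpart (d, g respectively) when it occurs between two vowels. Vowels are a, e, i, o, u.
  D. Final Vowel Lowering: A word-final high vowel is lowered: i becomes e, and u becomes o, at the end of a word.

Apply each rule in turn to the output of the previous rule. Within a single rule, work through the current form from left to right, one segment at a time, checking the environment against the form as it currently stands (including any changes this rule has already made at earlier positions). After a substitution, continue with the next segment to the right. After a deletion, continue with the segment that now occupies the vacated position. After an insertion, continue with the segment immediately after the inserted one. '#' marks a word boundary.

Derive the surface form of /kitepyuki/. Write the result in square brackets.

[tidepyude]

A Geminate Reduction: no change — [kitepyuki]
B Velar Palatalization: [kitepyuki] → [titepyuti]
C Intervocalic Voicing: [titepyuti] → [tidepyudi]
D Final Vowel Lowering: [tidepyudi] → [tidepyude]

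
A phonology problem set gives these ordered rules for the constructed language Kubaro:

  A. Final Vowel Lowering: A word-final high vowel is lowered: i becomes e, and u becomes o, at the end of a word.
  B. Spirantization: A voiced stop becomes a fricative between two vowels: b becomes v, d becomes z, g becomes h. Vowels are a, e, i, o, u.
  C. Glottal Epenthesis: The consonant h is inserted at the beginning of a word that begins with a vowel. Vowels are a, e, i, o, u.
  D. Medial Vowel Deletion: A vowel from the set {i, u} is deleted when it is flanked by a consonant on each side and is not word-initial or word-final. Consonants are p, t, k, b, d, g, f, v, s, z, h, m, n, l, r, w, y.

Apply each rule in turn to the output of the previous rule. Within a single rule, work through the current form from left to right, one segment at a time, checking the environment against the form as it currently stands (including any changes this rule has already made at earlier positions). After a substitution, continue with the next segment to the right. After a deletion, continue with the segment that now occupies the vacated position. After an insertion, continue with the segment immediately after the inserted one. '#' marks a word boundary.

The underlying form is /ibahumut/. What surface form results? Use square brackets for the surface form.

A Final Vowel Lowering: no change — [ibahumut]
B Spirantization: [ibahumut] → [ivahumut]
C Glottal Epenthesis: [ivahumut] → [hivahumut]
D Medial Vowel Deletion: [hivahumut] → [hvahmt]

[hvahmt]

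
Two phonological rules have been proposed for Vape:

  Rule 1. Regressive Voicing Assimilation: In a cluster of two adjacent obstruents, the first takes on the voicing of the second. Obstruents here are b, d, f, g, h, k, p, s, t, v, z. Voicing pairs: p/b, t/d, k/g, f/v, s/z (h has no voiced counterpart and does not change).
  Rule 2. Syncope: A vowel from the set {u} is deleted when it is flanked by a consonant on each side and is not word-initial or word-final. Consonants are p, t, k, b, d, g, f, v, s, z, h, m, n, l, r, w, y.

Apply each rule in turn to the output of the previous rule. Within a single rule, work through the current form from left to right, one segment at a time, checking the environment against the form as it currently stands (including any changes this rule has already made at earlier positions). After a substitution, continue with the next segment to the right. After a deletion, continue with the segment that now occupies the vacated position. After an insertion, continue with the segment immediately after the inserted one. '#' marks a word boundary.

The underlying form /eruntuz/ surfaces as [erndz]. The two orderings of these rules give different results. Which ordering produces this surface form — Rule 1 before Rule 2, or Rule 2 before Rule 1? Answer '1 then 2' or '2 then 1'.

Order 1 then 2:
  1 Regressive Voicing Assimilation: no change — [eruntuz]
  2 Syncope: [eruntuz] → [erntz]
  result: [erntz]
Order 2 then 1:
  2 Syncope: [eruntuz] → [erntz]
  1 Regressive Voicing Assimilation: [erntz] → [erndz]
  result: [erndz]

2 then 1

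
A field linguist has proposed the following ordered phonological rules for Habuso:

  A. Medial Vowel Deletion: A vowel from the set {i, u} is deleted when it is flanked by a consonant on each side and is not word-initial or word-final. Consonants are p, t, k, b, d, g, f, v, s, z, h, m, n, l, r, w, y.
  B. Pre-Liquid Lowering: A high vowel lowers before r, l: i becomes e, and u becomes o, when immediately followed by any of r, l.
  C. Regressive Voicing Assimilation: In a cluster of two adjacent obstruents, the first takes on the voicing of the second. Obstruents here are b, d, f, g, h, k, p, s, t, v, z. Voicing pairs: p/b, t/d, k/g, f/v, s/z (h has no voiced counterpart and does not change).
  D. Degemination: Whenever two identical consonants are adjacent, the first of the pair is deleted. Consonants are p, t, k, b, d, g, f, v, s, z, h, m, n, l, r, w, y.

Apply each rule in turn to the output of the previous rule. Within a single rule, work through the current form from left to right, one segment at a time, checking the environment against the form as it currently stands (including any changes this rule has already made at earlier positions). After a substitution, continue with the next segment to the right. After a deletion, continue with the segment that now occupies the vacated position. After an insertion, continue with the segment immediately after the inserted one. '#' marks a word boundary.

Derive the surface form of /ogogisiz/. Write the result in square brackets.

[ogokz]

A Medial Vowel Deletion: [ogogisiz] → [ogogsz]
B Pre-Liquid Lowering: no change — [ogogsz]
C Regressive Voicing Assimilation: [ogogsz] → [ogokzz]
D Degemination: [ogokzz] → [ogokz]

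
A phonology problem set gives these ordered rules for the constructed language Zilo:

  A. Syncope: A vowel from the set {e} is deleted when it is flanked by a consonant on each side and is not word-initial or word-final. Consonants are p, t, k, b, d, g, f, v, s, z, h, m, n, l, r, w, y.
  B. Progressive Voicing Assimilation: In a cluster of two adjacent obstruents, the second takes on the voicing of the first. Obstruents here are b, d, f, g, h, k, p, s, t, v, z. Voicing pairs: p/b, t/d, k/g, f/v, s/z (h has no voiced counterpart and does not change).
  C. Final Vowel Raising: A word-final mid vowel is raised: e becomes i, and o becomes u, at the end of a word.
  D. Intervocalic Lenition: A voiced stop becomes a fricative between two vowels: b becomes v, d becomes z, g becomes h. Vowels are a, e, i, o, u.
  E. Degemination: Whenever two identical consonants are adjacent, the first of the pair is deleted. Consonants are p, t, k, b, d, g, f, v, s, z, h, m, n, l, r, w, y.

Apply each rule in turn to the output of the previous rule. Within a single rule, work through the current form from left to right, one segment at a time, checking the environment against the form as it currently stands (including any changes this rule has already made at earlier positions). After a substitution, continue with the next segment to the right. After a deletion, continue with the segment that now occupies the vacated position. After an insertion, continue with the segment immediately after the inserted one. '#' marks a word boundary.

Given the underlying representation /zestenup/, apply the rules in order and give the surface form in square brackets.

[zdnup]

A Syncope: [zestenup] → [zstnup]
B Progressive Voicing Assimilation: [zstnup] → [zzdnup]
C Final Vowel Raising: no change — [zzdnup]
D Intervocalic Lenition: no change — [zzdnup]
E Degemination: [zzdnup] → [zdnup]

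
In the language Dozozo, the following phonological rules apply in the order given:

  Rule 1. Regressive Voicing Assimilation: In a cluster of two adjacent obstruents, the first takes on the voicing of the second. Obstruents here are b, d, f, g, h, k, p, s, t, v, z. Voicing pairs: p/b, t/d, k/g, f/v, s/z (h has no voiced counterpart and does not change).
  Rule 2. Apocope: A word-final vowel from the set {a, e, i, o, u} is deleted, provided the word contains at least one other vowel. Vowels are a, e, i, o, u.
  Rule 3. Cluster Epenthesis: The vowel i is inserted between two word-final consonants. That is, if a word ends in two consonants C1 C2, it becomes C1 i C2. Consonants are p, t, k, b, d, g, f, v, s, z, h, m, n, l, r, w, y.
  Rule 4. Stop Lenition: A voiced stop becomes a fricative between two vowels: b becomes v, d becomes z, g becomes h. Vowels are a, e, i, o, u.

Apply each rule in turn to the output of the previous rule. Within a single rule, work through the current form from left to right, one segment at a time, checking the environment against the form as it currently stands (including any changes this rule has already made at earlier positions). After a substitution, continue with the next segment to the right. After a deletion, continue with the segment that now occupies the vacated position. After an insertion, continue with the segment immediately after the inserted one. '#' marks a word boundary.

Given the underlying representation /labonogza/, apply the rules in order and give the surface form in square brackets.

Rule 1 Regressive Voicing Assimilation: no change — [labonogza]
Rule 2 Apocope: [labonogza] → [labonogz]
Rule 3 Cluster Epenthesis: [labonogz] → [labonogiz]
Rule 4 Stop Lenition: [labonogiz] → [lavonohiz]

[lavonohiz]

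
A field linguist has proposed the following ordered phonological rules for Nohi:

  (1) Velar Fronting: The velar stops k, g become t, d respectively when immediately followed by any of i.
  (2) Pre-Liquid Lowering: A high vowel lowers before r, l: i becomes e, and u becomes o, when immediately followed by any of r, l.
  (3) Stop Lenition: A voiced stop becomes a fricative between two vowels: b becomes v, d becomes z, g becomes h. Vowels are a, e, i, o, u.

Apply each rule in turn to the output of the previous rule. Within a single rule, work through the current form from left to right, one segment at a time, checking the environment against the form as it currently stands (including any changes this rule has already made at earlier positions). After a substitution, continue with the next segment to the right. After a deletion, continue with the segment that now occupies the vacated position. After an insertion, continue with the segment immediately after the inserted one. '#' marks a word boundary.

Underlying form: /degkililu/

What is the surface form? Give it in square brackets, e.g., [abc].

(1) Velar Fronting: [degkililu] → [degtililu]
(2) Pre-Liquid Lowering: [degtililu] → [degtelelu]
(3) Stop Lenition: no change — [degtelelu]

[degtelelu]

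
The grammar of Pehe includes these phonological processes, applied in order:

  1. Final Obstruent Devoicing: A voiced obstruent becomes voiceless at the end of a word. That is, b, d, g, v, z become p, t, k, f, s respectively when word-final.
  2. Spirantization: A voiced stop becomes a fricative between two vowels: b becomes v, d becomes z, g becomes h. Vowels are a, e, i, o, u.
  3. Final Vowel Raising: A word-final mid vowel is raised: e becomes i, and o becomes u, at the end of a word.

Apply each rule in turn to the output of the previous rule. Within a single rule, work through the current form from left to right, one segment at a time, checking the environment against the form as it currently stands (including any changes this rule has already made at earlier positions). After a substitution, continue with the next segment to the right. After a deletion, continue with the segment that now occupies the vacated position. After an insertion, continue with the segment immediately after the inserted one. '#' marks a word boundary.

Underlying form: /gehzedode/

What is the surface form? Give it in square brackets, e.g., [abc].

[gehzezozi]

1 Final Obstruent Devoicing: no change — [gehzedode]
2 Spirantization: [gehzedode] → [gehzezoze]
3 Final Vowel Raising: [gehzezoze] → [gehzezozi]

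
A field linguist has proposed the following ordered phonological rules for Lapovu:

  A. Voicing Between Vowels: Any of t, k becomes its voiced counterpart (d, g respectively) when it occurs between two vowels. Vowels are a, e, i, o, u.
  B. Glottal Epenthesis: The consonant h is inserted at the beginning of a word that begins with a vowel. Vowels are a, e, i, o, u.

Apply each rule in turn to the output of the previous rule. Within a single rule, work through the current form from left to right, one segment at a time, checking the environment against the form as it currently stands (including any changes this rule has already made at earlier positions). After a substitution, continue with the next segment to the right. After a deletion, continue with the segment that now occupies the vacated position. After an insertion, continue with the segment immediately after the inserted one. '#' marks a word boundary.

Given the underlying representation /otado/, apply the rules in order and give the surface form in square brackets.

A Voicing Between Vowels: [otado] → [odado]
B Glottal Epenthesis: [odado] → [hodado]

[hodado]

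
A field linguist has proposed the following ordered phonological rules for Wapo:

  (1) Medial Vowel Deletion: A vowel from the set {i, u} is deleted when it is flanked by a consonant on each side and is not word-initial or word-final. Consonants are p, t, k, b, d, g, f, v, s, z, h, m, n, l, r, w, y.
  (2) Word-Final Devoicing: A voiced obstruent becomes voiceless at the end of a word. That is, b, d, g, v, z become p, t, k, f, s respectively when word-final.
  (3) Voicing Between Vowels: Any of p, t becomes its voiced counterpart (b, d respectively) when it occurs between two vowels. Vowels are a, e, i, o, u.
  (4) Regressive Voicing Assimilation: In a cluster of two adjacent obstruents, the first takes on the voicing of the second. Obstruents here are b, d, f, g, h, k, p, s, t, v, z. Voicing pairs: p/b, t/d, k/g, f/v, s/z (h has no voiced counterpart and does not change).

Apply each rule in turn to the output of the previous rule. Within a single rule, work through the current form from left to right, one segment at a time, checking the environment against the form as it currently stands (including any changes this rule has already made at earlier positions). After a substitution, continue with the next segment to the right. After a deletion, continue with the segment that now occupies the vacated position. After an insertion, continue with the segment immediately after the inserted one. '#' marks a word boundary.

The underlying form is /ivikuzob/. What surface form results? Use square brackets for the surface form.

(1) Medial Vowel Deletion: [ivikuzob] → [ivkzob]
(2) Word-Final Devoicing: [ivkzob] → [ivkzop]
(3) Voicing Between Vowels: no change — [ivkzop]
(4) Regressive Voicing Assimilation: [ivkzop] → [ifgzop]

[ifgzop]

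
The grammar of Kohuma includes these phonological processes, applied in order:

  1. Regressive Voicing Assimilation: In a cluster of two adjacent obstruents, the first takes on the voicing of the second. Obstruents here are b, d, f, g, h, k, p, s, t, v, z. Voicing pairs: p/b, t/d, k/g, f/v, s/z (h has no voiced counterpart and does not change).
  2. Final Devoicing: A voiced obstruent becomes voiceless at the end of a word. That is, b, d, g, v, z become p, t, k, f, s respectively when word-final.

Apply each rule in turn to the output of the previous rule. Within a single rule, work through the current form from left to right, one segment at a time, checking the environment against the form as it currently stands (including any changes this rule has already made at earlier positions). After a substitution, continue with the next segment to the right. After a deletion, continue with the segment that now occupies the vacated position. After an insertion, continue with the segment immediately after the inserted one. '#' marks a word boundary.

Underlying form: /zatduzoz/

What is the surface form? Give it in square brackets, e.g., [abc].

[zadduzos]

1 Regressive Voicing Assimilation: [zatduzoz] → [zadduzoz]
2 Final Devoicing: [zadduzoz] → [zadduzos]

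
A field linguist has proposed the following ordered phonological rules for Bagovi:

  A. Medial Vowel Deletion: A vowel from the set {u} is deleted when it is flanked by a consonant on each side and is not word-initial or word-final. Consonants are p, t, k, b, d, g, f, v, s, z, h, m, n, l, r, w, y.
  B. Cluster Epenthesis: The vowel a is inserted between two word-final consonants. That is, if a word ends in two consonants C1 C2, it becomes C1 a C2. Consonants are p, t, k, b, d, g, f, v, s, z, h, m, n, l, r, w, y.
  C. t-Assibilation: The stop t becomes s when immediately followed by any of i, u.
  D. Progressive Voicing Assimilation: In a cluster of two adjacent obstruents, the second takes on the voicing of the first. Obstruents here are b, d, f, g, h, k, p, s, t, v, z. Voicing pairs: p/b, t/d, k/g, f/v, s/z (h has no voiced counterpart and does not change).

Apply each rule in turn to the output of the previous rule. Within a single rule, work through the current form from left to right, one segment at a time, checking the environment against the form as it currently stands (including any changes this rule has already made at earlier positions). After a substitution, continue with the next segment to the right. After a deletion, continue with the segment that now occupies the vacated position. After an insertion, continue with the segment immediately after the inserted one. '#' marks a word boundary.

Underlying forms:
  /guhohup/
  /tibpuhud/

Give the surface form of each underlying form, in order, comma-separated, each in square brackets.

/guhohup/:
  A Medial Vowel Deletion: [guhohup] → [ghohp]
  B Cluster Epenthesis: [ghohp] → [ghohap]
  C t-Assibilation: no change — [ghohap]
  D Progressive Voicing Assimilation: no change — [ghohap]
/tibpuhud/:
  A Medial Vowel Deletion: [tibpuhud] → [tibphd]
  B Cluster Epenthesis: [tibphd] → [tibphad]
  C t-Assibilation: [tibphad] → [sibphad]
  D Progressive Voicing Assimilation: [sibphad] → [sibbhad]

[ghohap], [sibbhad]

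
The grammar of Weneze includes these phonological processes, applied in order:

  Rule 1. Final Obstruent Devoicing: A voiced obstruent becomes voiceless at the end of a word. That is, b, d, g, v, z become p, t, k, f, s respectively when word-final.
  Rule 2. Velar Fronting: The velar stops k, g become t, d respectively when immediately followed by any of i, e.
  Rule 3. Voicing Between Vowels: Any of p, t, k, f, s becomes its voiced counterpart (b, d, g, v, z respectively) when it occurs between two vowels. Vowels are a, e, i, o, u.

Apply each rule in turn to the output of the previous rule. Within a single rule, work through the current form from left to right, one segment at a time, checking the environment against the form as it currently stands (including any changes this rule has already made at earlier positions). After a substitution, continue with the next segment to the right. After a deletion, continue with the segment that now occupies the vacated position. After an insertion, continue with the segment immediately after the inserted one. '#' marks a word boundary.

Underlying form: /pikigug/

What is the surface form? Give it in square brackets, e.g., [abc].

Rule 1 Final Obstruent Devoicing: [pikigug] → [pikiguk]
Rule 2 Velar Fronting: [pikiguk] → [pitiguk]
Rule 3 Voicing Between Vowels: [pitiguk] → [pidiguk]

[pidiguk]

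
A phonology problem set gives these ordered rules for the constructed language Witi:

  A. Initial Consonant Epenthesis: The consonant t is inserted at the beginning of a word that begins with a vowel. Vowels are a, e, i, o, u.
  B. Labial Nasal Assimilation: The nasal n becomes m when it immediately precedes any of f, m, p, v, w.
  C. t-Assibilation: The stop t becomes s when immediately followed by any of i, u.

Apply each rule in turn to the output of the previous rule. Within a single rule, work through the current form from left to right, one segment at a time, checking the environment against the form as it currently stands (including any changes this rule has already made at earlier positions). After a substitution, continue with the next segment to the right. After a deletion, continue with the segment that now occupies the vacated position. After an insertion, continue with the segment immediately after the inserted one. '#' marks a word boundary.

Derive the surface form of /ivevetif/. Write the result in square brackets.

A Initial Consonant Epenthesis: [ivevetif] → [tivevetif]
B Labial Nasal Assimilation: no change — [tivevetif]
C t-Assibilation: [tivevetif] → [sivevesif]

[sivevesif]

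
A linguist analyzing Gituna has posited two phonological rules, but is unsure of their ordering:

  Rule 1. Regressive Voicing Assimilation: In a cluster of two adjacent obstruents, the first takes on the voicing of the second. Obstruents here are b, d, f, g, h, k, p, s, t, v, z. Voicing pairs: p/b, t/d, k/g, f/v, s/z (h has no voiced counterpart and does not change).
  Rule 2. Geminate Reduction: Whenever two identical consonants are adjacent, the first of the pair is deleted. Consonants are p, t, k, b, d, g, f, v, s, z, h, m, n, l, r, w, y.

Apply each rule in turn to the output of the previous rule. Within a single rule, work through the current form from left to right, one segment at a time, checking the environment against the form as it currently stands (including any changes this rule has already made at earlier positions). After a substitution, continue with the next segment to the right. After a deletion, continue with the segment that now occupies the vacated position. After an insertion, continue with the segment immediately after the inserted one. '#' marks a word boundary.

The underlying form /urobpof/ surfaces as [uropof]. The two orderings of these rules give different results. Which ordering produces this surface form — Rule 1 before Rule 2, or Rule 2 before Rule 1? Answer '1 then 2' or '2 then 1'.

Order 1 then 2:
  1 Regressive Voicing Assimilation: [urobpof] → [uroppof]
  2 Geminate Reduction: [uroppof] → [uropof]
  result: [uropof]
Order 2 then 1:
  2 Geminate Reduction: no change — [urobpof]
  1 Regressive Voicing Assimilation: [urobpof] → [uroppof]
  result: [uroppof]

1 then 2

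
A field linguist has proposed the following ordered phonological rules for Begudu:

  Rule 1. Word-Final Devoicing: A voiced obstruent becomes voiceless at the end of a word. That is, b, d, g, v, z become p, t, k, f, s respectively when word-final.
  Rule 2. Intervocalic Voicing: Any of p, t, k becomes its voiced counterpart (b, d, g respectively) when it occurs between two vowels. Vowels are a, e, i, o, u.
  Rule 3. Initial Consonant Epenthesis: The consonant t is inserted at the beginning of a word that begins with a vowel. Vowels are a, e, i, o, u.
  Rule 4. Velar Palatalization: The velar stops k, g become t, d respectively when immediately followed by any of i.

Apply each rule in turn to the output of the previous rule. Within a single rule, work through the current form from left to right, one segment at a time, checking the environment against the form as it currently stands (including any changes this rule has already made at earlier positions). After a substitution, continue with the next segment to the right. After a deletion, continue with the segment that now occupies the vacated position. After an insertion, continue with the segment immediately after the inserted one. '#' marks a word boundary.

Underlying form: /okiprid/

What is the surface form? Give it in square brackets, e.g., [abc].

[todiprit]

Rule 1 Word-Final Devoicing: [okiprid] → [okiprit]
Rule 2 Intervocalic Voicing: [okiprit] → [ogiprit]
Rule 3 Initial Consonant Epenthesis: [ogiprit] → [togiprit]
Rule 4 Velar Palatalization: [togiprit] → [todiprit]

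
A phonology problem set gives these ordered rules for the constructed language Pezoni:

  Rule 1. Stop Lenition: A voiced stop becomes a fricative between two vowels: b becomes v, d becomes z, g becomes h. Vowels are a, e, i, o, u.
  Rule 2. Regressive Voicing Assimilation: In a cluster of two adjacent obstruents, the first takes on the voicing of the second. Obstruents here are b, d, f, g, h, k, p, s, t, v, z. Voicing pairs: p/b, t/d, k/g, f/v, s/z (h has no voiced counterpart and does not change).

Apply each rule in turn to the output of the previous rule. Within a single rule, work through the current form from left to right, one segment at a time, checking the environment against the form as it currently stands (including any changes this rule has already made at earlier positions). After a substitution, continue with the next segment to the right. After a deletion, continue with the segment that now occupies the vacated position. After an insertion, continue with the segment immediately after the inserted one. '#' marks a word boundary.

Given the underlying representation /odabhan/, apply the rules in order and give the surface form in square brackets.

Rule 1 Stop Lenition: [odabhan] → [ozabhan]
Rule 2 Regressive Voicing Assimilation: [ozabhan] → [ozaphan]

[ozaphan]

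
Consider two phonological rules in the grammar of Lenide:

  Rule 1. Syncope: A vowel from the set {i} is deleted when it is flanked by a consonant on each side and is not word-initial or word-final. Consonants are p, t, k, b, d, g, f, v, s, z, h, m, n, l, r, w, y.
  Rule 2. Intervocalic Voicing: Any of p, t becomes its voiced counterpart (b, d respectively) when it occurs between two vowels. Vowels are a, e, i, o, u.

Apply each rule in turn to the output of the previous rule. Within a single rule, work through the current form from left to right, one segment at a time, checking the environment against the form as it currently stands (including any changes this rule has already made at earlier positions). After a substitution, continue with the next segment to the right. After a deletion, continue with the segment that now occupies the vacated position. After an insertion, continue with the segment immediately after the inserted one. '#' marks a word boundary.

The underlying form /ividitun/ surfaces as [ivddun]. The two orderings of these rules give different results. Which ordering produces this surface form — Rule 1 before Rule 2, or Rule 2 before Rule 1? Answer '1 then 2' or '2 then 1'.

Order 1 then 2:
  1 Syncope: [ividitun] → [ivdtun]
  2 Intervocalic Voicing: no change — [ivdtun]
  result: [ivdtun]
Order 2 then 1:
  2 Intervocalic Voicing: [ividitun] → [ivididun]
  1 Syncope: [ivididun] → [ivddun]
  result: [ivddun]

2 then 1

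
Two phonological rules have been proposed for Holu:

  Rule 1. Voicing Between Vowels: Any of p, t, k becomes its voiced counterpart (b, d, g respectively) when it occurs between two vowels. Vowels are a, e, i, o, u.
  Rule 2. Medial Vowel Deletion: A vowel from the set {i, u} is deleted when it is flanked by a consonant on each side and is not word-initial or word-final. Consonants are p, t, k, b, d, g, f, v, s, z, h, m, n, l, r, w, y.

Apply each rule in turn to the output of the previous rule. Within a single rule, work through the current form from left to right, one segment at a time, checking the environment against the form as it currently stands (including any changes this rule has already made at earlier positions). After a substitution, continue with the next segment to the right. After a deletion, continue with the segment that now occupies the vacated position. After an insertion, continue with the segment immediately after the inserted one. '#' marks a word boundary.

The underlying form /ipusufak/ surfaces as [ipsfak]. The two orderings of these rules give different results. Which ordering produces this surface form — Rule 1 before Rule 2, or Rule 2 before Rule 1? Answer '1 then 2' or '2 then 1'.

2 then 1

Order 1 then 2:
  1 Voicing Between Vowels: [ipusufak] → [ibusufak]
  2 Medial Vowel Deletion: [ibusufak] → [ibsfak]
  result: [ibsfak]
Order 2 then 1:
  2 Medial Vowel Deletion: [ipusufak] → [ipsfak]
  1 Voicing Between Vowels: no change — [ipsfak]
  result: [ipsfak]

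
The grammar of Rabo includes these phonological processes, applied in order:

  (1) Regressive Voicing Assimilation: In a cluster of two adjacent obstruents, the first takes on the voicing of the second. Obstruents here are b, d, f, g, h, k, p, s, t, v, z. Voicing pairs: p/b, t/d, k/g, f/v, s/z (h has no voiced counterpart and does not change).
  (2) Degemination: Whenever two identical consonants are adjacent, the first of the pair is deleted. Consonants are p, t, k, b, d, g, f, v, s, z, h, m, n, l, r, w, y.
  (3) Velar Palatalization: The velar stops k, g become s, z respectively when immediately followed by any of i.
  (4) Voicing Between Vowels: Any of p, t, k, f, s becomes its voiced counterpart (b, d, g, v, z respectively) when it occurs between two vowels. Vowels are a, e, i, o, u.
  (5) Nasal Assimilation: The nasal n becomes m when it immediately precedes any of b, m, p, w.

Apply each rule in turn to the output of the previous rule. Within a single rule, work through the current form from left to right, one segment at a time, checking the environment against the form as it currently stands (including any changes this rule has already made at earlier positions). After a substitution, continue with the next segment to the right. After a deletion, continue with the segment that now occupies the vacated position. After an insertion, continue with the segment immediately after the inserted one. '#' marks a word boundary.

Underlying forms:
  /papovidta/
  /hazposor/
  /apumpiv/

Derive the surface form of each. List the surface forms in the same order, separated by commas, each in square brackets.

/papovidta/:
  (1) Regressive Voicing Assimilation: [papovidta] → [papovitta]
  (2) Degemination: [papovitta] → [papovita]
  (3) Velar Palatalization: no change — [papovita]
  (4) Voicing Between Vowels: [papovita] → [pabovida]
  (5) Nasal Assimilation: no change — [pabovida]
/hazposor/:
  (1) Regressive Voicing Assimilation: [hazposor] → [hasposor]
  (2) Degemination: no change — [hasposor]
  (3) Velar Palatalization: no change — [hasposor]
  (4) Voicing Between Vowels: [hasposor] → [haspozor]
  (5) Nasal Assimilation: no change — [haspozor]
/apumpiv/:
  (1) Regressive Voicing Assimilation: no change — [apumpiv]
  (2) Degemination: no change — [apumpiv]
  (3) Velar Palatalization: no change — [apumpiv]
  (4) Voicing Between Vowels: [apumpiv] → [abumpiv]
  (5) Nasal Assimilation: no change — [abumpiv]

[pabovida], [haspozor], [abumpiv]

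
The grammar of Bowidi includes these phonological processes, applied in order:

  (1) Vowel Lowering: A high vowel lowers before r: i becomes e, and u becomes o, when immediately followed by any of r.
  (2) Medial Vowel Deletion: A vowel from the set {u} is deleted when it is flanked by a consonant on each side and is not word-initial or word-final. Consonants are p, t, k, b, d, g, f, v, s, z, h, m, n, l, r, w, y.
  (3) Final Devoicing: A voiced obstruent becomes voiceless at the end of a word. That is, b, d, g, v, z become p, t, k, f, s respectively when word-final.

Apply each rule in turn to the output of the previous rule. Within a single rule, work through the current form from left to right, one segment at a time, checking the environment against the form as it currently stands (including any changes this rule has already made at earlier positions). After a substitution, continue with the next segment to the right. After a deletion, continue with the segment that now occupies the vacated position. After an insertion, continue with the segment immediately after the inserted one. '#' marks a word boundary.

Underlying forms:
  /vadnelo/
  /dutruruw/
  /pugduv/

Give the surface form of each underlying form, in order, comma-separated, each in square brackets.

[vadnelo], [dtrorw], [pgdf]

/vadnelo/:
  (1) Vowel Lowering: no change — [vadnelo]
  (2) Medial Vowel Deletion: no change — [vadnelo]
  (3) Final Devoicing: no change — [vadnelo]
/dutruruw/:
  (1) Vowel Lowering: [dutruruw] → [dutroruw]
  (2) Medial Vowel Deletion: [dutroruw] → [dtrorw]
  (3) Final Devoicing: no change — [dtrorw]
/pugduv/:
  (1) Vowel Lowering: no change — [pugduv]
  (2) Medial Vowel Deletion: [pugduv] → [pgdv]
  (3) Final Devoicing: [pgdv] → [pgdf]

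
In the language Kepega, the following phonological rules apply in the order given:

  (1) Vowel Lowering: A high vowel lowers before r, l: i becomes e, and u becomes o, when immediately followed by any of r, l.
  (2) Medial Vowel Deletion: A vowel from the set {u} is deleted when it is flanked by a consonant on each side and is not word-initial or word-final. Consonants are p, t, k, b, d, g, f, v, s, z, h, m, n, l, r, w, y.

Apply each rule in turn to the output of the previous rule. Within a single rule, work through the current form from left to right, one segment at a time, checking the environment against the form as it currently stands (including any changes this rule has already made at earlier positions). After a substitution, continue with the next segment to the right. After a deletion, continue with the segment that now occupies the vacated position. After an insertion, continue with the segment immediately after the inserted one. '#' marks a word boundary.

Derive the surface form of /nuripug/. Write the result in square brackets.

[noripg]

(1) Vowel Lowering: [nuripug] → [noripug]
(2) Medial Vowel Deletion: [noripug] → [noripg]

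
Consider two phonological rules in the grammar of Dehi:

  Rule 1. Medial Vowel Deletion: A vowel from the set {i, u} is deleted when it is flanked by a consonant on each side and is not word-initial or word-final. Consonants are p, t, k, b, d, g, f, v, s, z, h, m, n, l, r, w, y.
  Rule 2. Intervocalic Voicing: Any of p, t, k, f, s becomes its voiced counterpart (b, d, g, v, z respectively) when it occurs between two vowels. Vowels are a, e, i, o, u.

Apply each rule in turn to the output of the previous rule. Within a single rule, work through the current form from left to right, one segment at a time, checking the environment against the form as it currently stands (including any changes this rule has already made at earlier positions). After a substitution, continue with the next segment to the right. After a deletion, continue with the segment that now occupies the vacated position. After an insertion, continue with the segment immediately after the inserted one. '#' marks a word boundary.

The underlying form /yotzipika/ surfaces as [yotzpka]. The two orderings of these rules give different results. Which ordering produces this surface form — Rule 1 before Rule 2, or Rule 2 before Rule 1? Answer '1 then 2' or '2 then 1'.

1 then 2

Order 1 then 2:
  1 Medial Vowel Deletion: [yotzipika] → [yotzpka]
  2 Intervocalic Voicing: no change — [yotzpka]
  result: [yotzpka]
Order 2 then 1:
  2 Intervocalic Voicing: [yotzipika] → [yotzibiga]
  1 Medial Vowel Deletion: [yotzibiga] → [yotzbga]
  result: [yotzbga]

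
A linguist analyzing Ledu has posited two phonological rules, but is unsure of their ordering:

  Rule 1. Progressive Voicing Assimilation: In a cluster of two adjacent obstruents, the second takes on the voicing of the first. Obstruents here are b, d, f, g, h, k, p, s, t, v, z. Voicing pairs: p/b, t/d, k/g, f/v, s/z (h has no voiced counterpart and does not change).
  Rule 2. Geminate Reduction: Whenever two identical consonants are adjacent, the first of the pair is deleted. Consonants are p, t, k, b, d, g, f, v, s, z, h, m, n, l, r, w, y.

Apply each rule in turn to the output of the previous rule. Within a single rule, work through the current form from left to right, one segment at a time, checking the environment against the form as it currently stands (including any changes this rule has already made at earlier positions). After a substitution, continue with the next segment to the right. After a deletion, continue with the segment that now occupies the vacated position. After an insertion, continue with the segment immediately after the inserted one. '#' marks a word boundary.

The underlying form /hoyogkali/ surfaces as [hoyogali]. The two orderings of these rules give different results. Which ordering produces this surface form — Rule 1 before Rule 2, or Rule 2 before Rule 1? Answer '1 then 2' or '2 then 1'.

1 then 2

Order 1 then 2:
  1 Progressive Voicing Assimilation: [hoyogkali] → [hoyoggali]
  2 Geminate Reduction: [hoyoggali] → [hoyogali]
  result: [hoyogali]
Order 2 then 1:
  2 Geminate Reduction: no change — [hoyogkali]
  1 Progressive Voicing Assimilation: [hoyogkali] → [hoyoggali]
  result: [hoyoggali]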